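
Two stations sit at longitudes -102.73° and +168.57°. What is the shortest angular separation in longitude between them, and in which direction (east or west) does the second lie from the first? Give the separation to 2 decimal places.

88.70° west

Raw difference: 168.57 − -102.73 = 271.3°.
Normalise into (−180°, 180°]: 271.3° − 360° = -88.7°.
Negative ⇒ the second point lies to the west; separation 88.70°.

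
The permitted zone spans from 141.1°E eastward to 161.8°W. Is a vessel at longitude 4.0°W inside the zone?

Band width going east from +141.1° to -161.8°: ((-161.8 − 141.1) mod 360) = 57.1°.
Offset of -4.0° east of the west edge: ((-4.0 − 141.1) mod 360) = 214.9°.
214.9° > 57.1° ⇒ outside.

No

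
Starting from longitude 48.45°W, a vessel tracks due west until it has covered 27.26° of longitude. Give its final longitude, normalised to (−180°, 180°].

Start at -48.45°; shift −27.26° → -75.71°.
-75.71° already lies in (−180°, 180°].

75.71°W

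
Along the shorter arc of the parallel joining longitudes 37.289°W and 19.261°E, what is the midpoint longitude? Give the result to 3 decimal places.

9.014°W

Signed shortest Δλ from -37.289° to +19.261° is +56.550°.
Midpoint longitude = -37.289° + (+56.550°)/2 = -37.289° + 28.275° = -9.014°.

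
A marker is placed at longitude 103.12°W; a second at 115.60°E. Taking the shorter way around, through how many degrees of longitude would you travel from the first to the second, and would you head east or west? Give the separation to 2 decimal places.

Raw difference: 115.60 − -103.12 = 218.72°.
Normalise into (−180°, 180°]: 218.72° − 360° = -141.28°.
Negative ⇒ the second point lies to the west; separation 141.28°.

141.28° west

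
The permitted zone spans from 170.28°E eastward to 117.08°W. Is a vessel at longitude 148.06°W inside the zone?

Band width going east from +170.28° to -117.08°: ((-117.08 − 170.28) mod 360) = 72.64°.
Offset of -148.06° east of the west edge: ((-148.06 − 170.28) mod 360) = 41.66°.
41.66° ≤ 72.64° ⇒ inside.

Yes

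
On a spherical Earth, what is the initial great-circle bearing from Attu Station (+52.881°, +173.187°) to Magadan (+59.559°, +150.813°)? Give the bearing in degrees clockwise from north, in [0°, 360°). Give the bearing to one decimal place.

307.3°

Δλ = 150.813 − 173.187 = -22.374°.
θ = atan2( sin Δλ · cos φ₂ , cos φ₁ · sin φ₂ − sin φ₁ · cos φ₂ · cos Δλ )
  = atan2(-0.19286, 0.14670) = -52.740° → normalised to [0°, 360°): 307.260°.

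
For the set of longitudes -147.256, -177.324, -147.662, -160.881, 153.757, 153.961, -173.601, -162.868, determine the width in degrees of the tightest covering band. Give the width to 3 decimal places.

Sort the longitudes: -177.324°, -173.601°, -162.868°, -160.881°, -147.662°, -147.256°, +153.757°, +153.961°.
Eastward gaps between consecutive values (wrapping around): 3.723°, 10.733°, 1.987°, 13.219°, 0.406°, 301.013°, 0.204°, 28.715°.
Largest gap = 301.013° ⇒ minimal covering band is its complement: 360° − 301.013° = 58.987°.
Band runs from +153.757° eastward to -147.256°, crossing the antimeridian.

58.987°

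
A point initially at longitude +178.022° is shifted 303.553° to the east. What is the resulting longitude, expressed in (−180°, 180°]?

+121.575°

Start at +178.022°; shift +303.553° → +481.575°.
+481.575° lies outside (−180°, 180°]; subtract 360° → +121.575°.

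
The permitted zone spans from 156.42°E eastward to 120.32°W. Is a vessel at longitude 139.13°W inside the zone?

Yes

Band width going east from +156.42° to -120.32°: ((-120.32 − 156.42) mod 360) = 83.26°.
Offset of -139.13° east of the west edge: ((-139.13 − 156.42) mod 360) = 64.45°.
64.45° ≤ 83.26° ⇒ inside.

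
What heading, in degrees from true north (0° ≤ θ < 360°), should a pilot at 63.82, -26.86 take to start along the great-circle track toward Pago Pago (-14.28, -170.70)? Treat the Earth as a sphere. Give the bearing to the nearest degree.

Δλ = -170.70 − -26.86 = -143.84°.
θ = atan2( sin Δλ · cos φ₂ , cos φ₁ · sin φ₂ − sin φ₁ · cos φ₂ · cos Δλ )
  = atan2(-0.57181, 0.59333) = -43.942° → normalised to [0°, 360°): 316.058°.

316°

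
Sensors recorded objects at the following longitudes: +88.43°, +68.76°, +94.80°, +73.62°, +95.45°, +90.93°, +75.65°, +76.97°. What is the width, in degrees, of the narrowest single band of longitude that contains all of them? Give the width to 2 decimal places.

26.69°

Sort the longitudes: +68.76°, +73.62°, +75.65°, +76.97°, +88.43°, +90.93°, +94.80°, +95.45°.
Eastward gaps between consecutive values (wrapping around): 4.86°, 2.03°, 1.32°, 11.46°, 2.50°, 3.87°, 0.65°, 333.31°.
Largest gap = 333.31° ⇒ minimal covering band is its complement: 360° − 333.31° = 26.69°.
Band runs from +68.76° eastward to +95.45°.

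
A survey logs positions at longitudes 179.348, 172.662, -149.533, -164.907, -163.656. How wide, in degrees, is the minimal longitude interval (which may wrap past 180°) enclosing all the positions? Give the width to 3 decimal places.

Sort the longitudes: -164.907°, -163.656°, -149.533°, +172.662°, +179.348°.
Eastward gaps between consecutive values (wrapping around): 1.251°, 14.123°, 322.195°, 6.686°, 15.745°.
Largest gap = 322.195° ⇒ minimal covering band is its complement: 360° − 322.195° = 37.805°.
Band runs from +172.662° eastward to -149.533°, crossing the antimeridian.

37.805°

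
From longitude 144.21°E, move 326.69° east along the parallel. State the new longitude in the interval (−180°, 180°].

Start at +144.21°; shift +326.69° → +470.90°.
+470.90° lies outside (−180°, 180°]; subtract 360° → +110.90°.

110.90°E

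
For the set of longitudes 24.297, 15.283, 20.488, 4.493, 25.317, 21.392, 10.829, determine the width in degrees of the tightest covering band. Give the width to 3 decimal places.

Sort the longitudes: +4.493°, +10.829°, +15.283°, +20.488°, +21.392°, +24.297°, +25.317°.
Eastward gaps between consecutive values (wrapping around): 6.336°, 4.454°, 5.205°, 0.904°, 2.905°, 1.020°, 339.176°.
Largest gap = 339.176° ⇒ minimal covering band is its complement: 360° − 339.176° = 20.824°.
Band runs from +4.493° eastward to +25.317°.

20.824°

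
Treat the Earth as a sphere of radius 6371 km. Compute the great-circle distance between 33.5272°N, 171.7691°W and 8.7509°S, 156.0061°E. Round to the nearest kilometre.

5804 km

Δλ = 156.0061 − -171.7691 = 327.7752°; wrapped into (−180°, 180°]: -32.2248°.
Δφ = -8.7509 − 33.5272 = -42.2781°.
a = sin²(Δφ/2) + cos φ₁ · cos φ₂ · sin²(Δλ/2) = 0.193513.
c = 2·atan2(√a, √(1−a)) = 0.91098 rad → d = 6371·c ≈ 5803.84 km.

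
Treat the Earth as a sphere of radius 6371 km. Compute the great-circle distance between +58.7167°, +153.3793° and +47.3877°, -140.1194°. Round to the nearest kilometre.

4417 km

Δλ = -140.1194 − 153.3793 = -293.4987°; wrapped into (−180°, 180°]: 66.5013°.
Δφ = 47.3877 − 58.7167 = -11.3290°.
a = sin²(Δφ/2) + cos φ₁ · cos φ₂ · sin²(Δλ/2) = 0.115435.
c = 2·atan2(√a, √(1−a)) = 0.69332 rad → d = 6371·c ≈ 4417.12 km.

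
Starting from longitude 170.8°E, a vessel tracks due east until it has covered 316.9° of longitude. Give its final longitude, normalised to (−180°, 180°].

127.7°E

Start at +170.8°; shift +316.9° → +487.7°.
+487.7° lies outside (−180°, 180°]; subtract 360° → +127.7°.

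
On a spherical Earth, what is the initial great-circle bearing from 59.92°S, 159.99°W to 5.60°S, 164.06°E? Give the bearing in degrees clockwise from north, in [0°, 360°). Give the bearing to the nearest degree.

318°

Δλ = 164.06 − -159.99 = 324.05°; wrapped into (−180°, 180°]: -35.95°.
θ = atan2( sin Δλ · cos φ₂ , cos φ₁ · sin φ₂ − sin φ₁ · cos φ₂ · cos Δλ )
  = atan2(-0.58428, 0.64825) = -42.029° → normalised to [0°, 360°): 317.971°.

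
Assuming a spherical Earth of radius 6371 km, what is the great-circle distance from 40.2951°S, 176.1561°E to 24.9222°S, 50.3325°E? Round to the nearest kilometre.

10853 km

Δλ = 50.3325 − 176.1561 = -125.8236°.
Δφ = -24.9222 − -40.2951 = 15.3729°.
a = sin²(Δφ/2) + cos φ₁ · cos φ₂ · sin²(Δλ/2) = 0.566162.
c = 2·atan2(√a, √(1−a)) = 1.70351 rad → d = 6371·c ≈ 10853.06 km.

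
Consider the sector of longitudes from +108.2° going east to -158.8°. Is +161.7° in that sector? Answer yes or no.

Yes

Band width going east from +108.2° to -158.8°: ((-158.8 − 108.2) mod 360) = 93.0°.
Offset of +161.7° east of the west edge: ((161.7 − 108.2) mod 360) = 53.5°.
53.5° ≤ 93.0° ⇒ inside.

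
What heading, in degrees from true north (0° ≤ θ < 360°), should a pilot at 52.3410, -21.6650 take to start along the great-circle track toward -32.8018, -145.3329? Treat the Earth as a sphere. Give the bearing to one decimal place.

Δλ = -145.3329 − -21.6650 = -123.6679°.
θ = atan2( sin Δλ · cos φ₂ , cos φ₁ · sin φ₂ − sin φ₁ · cos φ₂ · cos Δλ )
  = atan2(-0.69956, 0.03792) = -86.897° → normalised to [0°, 360°): 273.103°.

273.1°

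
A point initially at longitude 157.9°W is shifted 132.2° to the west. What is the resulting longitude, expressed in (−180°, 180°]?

Start at -157.9°; shift −132.2° → -290.1°.
-290.1° lies outside (−180°, 180°]; add 360° → +69.9°.

69.9°E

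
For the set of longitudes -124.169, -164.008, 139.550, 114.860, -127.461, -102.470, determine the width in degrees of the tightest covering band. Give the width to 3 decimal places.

142.670°

Sort the longitudes: -164.008°, -127.461°, -124.169°, -102.470°, +114.860°, +139.550°.
Eastward gaps between consecutive values (wrapping around): 36.547°, 3.292°, 21.699°, 217.330°, 24.690°, 56.442°.
Largest gap = 217.330° ⇒ minimal covering band is its complement: 360° − 217.330° = 142.670°.
Band runs from +114.860° eastward to -102.470°, crossing the antimeridian.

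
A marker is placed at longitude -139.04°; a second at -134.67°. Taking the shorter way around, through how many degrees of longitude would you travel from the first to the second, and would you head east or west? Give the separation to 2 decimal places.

Raw difference: -134.67 − -139.04 = 4.37°.
Normalise into (−180°, 180°]: 4.37° stays 4.37°.
Positive ⇒ the second point lies to the east; separation 4.37°.

4.37° east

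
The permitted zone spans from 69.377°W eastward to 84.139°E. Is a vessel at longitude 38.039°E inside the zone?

Yes

Band width going east from -69.377° to +84.139°: ((84.139 − -69.377) mod 360) = 153.516°.
Offset of +38.039° east of the west edge: ((38.039 − -69.377) mod 360) = 107.416°.
107.416° ≤ 153.516° ⇒ inside.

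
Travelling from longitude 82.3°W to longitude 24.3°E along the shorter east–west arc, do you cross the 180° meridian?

Signed shortest Δλ = ((24.3 − -82.3 + 180) mod 360) − 180 = 106.6°.
Going east by 106.6° from -82.3° reaches +24.3° without touching 180°.

No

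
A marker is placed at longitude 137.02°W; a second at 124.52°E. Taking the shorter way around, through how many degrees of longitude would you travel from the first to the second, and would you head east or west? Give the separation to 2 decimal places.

Raw difference: 124.52 − -137.02 = 261.54°.
Normalise into (−180°, 180°]: 261.54° − 360° = -98.46°.
Negative ⇒ the second point lies to the west; separation 98.46°.

98.46° west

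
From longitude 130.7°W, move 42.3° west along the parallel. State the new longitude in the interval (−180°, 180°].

173.0°W

Start at -130.7°; shift −42.3° → -173.0°.
-173.0° already lies in (−180°, 180°].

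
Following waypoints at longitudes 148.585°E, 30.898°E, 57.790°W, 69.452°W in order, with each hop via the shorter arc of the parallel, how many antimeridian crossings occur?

0

Leg 1: +148.585° → +30.898°, shortest Δλ = -117.687° (west) — does not cross 180°.
Leg 2: +30.898° → -57.790°, shortest Δλ = -88.688° (west) — does not cross 180°.
Leg 3: -57.790° → -69.452°, shortest Δλ = -11.662° (west) — does not cross 180°.
Total crossings: 0.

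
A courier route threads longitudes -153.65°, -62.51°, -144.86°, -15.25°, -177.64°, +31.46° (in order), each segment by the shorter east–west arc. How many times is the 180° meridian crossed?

1

Leg 1: -153.65° → -62.51°, shortest Δλ = 91.14° (east) — does not cross 180°.
Leg 2: -62.51° → -144.86°, shortest Δλ = -82.35° (west) — does not cross 180°.
Leg 3: -144.86° → -15.25°, shortest Δλ = 129.61° (east) — does not cross 180°.
Leg 4: -15.25° → -177.64°, shortest Δλ = -162.39° (west) — does not cross 180°.
Leg 5: -177.64° → +31.46°, shortest Δλ = -150.9° (west) — crosses 180°.
Total crossings: 1.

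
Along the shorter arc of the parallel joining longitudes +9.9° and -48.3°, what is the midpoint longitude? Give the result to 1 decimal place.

Signed shortest Δλ from +9.9° to -48.3° is -58.2°.
Midpoint longitude = +9.9° + (-58.2°)/2 = +9.9° − 29.1° = -19.2°.

-19.2°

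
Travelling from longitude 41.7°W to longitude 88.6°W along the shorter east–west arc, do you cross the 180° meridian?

No

Signed shortest Δλ = ((-88.6 − -41.7 + 180) mod 360) − 180 = -46.9°.
Going west by 46.9° from -41.7° reaches -88.6° without touching 180°.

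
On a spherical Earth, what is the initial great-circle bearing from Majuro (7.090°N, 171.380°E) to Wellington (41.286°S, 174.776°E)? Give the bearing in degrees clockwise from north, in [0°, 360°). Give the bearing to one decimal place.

Δλ = 174.776 − 171.380 = 3.396°.
θ = atan2( sin Δλ · cos φ₂ , cos φ₁ · sin φ₂ − sin φ₁ · cos φ₂ · cos Δλ )
  = atan2(0.04451, -0.74736) = 176.592° → normalised to [0°, 360°): 176.592°.

176.6°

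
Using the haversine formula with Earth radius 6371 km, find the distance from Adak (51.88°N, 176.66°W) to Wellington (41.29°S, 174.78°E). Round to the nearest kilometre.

10393 km

Δλ = 174.78 − -176.66 = 351.44°; wrapped into (−180°, 180°]: -8.56°.
Δφ = -41.29 − 51.88 = -93.17°.
a = sin²(Δφ/2) + cos φ₁ · cos φ₂ · sin²(Δλ/2) = 0.530233.
c = 2·atan2(√a, √(1−a)) = 1.63130 rad → d = 6371·c ≈ 10393.00 km.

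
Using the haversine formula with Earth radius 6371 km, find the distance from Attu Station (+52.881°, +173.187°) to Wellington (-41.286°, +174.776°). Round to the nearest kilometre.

10472 km

Δλ = 174.776 − 173.187 = 1.589°.
Δφ = -41.286 − 52.881 = -94.167°.
a = sin²(Δφ/2) + cos φ₁ · cos φ₂ · sin²(Δλ/2) = 0.536419.
c = 2·atan2(√a, √(1−a)) = 1.64370 rad → d = 6371·c ≈ 10472.01 km.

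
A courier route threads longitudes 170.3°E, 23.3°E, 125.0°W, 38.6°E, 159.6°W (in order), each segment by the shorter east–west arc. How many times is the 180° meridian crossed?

1

Leg 1: +170.3° → +23.3°, shortest Δλ = -147.0° (west) — does not cross 180°.
Leg 2: +23.3° → -125.0°, shortest Δλ = -148.3° (west) — does not cross 180°.
Leg 3: -125.0° → +38.6°, shortest Δλ = 163.6° (east) — does not cross 180°.
Leg 4: +38.6° → -159.6°, shortest Δλ = 161.8° (east) — crosses 180°.
Total crossings: 1.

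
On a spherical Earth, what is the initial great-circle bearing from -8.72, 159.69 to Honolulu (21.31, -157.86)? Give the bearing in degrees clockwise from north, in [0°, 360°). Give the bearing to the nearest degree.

Δλ = -157.86 − 159.69 = -317.55°; wrapped into (−180°, 180°]: 42.45°.
θ = atan2( sin Δλ · cos φ₂ , cos φ₁ · sin φ₂ − sin φ₁ · cos φ₂ · cos Δλ )
  = atan2(0.62880, 0.46343) = 53.610° → normalised to [0°, 360°): 53.610°.

54°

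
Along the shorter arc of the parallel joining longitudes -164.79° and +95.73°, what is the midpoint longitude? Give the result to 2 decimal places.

+145.47°

Signed shortest Δλ from -164.79° to +95.73° is -99.48°.
Midpoint longitude = -164.79° + (-99.48°)/2 = -164.79° − 49.74° = -214.53°.
Normalise into (−180°, 180°]: +145.47°.
(The naïve average (-164.79 + +95.73)/2 = -34.53° is on the wrong side of the globe.)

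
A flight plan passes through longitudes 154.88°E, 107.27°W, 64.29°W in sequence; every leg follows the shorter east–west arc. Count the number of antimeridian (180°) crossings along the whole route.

1

Leg 1: +154.88° → -107.27°, shortest Δλ = 97.85° (east) — crosses 180°.
Leg 2: -107.27° → -64.29°, shortest Δλ = 42.98° (east) — does not cross 180°.
Total crossings: 1.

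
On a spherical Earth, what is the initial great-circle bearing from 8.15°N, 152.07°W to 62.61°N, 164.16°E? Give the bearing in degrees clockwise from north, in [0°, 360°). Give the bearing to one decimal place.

339.1°

Δλ = 164.16 − -152.07 = 316.23°; wrapped into (−180°, 180°]: -43.77°.
θ = atan2( sin Δλ · cos φ₂ , cos φ₁ · sin φ₂ − sin φ₁ · cos φ₂ · cos Δλ )
  = atan2(-0.31824, 0.83183) = -20.936° → normalised to [0°, 360°): 339.064°.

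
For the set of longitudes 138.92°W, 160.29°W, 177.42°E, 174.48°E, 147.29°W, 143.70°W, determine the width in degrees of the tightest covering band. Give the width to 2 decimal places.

46.60°

Sort the longitudes: -160.29°, -147.29°, -143.70°, -138.92°, +174.48°, +177.42°.
Eastward gaps between consecutive values (wrapping around): 13.00°, 3.59°, 4.78°, 313.40°, 2.94°, 22.29°.
Largest gap = 313.40° ⇒ minimal covering band is its complement: 360° − 313.40° = 46.60°.
Band runs from +174.48° eastward to -138.92°, crossing the antimeridian.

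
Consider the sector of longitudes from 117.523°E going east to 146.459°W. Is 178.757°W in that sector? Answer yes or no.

Band width going east from +117.523° to -146.459°: ((-146.459 − 117.523) mod 360) = 96.018°.
Offset of -178.757° east of the west edge: ((-178.757 − 117.523) mod 360) = 63.720°.
63.720° ≤ 96.018° ⇒ inside.

Yes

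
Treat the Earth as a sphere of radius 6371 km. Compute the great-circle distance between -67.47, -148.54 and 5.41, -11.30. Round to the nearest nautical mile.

6697 nmi

Δλ = -11.30 − -148.54 = 137.24°.
Δφ = 5.41 − -67.47 = 72.88°.
a = sin²(Δφ/2) + cos φ₁ · cos φ₂ · sin²(Δλ/2) = 0.683578.
c = 2·atan2(√a, √(1−a)) = 1.94675 rad → d = 6371·c ≈ 12402.72 km ≈ 6696.93 nmi.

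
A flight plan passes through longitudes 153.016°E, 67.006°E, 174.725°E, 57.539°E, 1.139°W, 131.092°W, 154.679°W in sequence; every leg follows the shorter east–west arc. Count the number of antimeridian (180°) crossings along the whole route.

Leg 1: +153.016° → +67.006°, shortest Δλ = -86.01° (west) — does not cross 180°.
Leg 2: +67.006° → +174.725°, shortest Δλ = 107.719° (east) — does not cross 180°.
Leg 3: +174.725° → +57.539°, shortest Δλ = -117.186° (west) — does not cross 180°.
Leg 4: +57.539° → -1.139°, shortest Δλ = -58.678° (west) — does not cross 180°.
Leg 5: -1.139° → -131.092°, shortest Δλ = -129.953° (west) — does not cross 180°.
Leg 6: -131.092° → -154.679°, shortest Δλ = -23.587° (west) — does not cross 180°.
Total crossings: 0.

0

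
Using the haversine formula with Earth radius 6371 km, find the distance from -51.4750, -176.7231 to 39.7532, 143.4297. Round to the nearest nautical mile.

5861 nmi

Δλ = 143.4297 − -176.7231 = 320.1528°; wrapped into (−180°, 180°]: -39.8472°.
Δφ = 39.7532 − -51.4750 = 91.2282°.
a = sin²(Δφ/2) + cos φ₁ · cos φ₂ · sin²(Δλ/2) = 0.566323.
c = 2·atan2(√a, √(1−a)) = 1.70383 rad → d = 6371·c ≈ 10855.13 km ≈ 5861.30 nmi.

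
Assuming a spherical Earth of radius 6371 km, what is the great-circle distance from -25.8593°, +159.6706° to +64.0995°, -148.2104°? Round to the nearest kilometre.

10973 km

Δλ = -148.2104 − 159.6706 = -307.8810°; wrapped into (−180°, 180°]: 52.1190°.
Δφ = 64.0995 − -25.8593 = 89.9588°.
a = sin²(Δφ/2) + cos φ₁ · cos φ₂ · sin²(Δλ/2) = 0.575499.
c = 2·atan2(√a, √(1−a)) = 1.72237 rad → d = 6371·c ≈ 10973.24 km.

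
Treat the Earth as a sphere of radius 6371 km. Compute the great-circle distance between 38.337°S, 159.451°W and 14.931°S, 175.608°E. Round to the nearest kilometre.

3570 km

Δλ = 175.608 − -159.451 = 335.059°; wrapped into (−180°, 180°]: -24.941°.
Δφ = -14.931 − -38.337 = 23.406°.
a = sin²(Δφ/2) + cos φ₁ · cos φ₂ · sin²(Δλ/2) = 0.076483.
c = 2·atan2(√a, √(1−a)) = 0.56042 rad → d = 6371·c ≈ 3570.41 km.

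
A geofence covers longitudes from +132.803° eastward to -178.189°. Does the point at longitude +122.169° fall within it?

Band width going east from +132.803° to -178.189°: ((-178.189 − 132.803) mod 360) = 49.008°.
Offset of +122.169° east of the west edge: ((122.169 − 132.803) mod 360) = 349.366°.
349.366° > 49.008° ⇒ outside.

No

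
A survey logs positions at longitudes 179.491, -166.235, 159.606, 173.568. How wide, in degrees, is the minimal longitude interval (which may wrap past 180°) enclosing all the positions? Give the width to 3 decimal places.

Sort the longitudes: -166.235°, +159.606°, +173.568°, +179.491°.
Eastward gaps between consecutive values (wrapping around): 325.841°, 13.962°, 5.923°, 14.274°.
Largest gap = 325.841° ⇒ minimal covering band is its complement: 360° − 325.841° = 34.159°.
Band runs from +159.606° eastward to -166.235°, crossing the antimeridian.

34.159°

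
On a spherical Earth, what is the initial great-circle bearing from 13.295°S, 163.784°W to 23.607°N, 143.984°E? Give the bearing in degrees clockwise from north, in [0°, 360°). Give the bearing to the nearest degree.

306°

Δλ = 143.984 − -163.784 = 307.768°; wrapped into (−180°, 180°]: -52.232°.
θ = atan2( sin Δλ · cos φ₂ , cos φ₁ · sin φ₂ − sin φ₁ · cos φ₂ · cos Δλ )
  = atan2(-0.72434, 0.51879) = -54.389° → normalised to [0°, 360°): 305.611°.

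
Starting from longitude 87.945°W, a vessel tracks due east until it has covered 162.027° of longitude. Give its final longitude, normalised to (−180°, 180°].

74.082°E

Start at -87.945°; shift +162.027° → +74.082°.
+74.082° already lies in (−180°, 180°].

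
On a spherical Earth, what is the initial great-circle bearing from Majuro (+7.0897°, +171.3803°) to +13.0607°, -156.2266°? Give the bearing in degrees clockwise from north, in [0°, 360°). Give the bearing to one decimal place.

Δλ = -156.2266 − 171.3803 = -327.6069°; wrapped into (−180°, 180°]: 32.3931°.
θ = atan2( sin Δλ · cos φ₂ , cos φ₁ · sin φ₂ − sin φ₁ · cos φ₂ · cos Δλ )
  = atan2(0.52187, 0.12273) = 76.766° → normalised to [0°, 360°): 76.766°.

76.8°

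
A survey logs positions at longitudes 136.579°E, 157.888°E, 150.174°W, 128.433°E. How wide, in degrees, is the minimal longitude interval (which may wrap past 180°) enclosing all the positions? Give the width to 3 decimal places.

81.393°

Sort the longitudes: -150.174°, +128.433°, +136.579°, +157.888°.
Eastward gaps between consecutive values (wrapping around): 278.607°, 8.146°, 21.309°, 51.938°.
Largest gap = 278.607° ⇒ minimal covering band is its complement: 360° − 278.607° = 81.393°.
Band runs from +128.433° eastward to -150.174°, crossing the antimeridian.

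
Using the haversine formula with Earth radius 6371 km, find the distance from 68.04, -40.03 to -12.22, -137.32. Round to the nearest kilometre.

11569 km

Δλ = -137.32 − -40.03 = -97.29°.
Δφ = -12.22 − 68.04 = -80.26°.
a = sin²(Δφ/2) + cos φ₁ · cos φ₂ · sin²(Δλ/2) = 0.621343.
c = 2·atan2(√a, √(1−a)) = 1.81593 rad → d = 6371·c ≈ 11569.29 km.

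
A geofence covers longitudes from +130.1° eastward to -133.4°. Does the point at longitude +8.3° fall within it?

Band width going east from +130.1° to -133.4°: ((-133.4 − 130.1) mod 360) = 96.5°.
Offset of +8.3° east of the west edge: ((8.3 − 130.1) mod 360) = 238.2°.
238.2° > 96.5° ⇒ outside.

No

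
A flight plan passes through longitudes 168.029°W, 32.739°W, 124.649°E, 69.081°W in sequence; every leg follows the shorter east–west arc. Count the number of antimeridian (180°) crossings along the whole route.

1

Leg 1: -168.029° → -32.739°, shortest Δλ = 135.29° (east) — does not cross 180°.
Leg 2: -32.739° → +124.649°, shortest Δλ = 157.388° (east) — does not cross 180°.
Leg 3: +124.649° → -69.081°, shortest Δλ = 166.27° (east) — crosses 180°.
Total crossings: 1.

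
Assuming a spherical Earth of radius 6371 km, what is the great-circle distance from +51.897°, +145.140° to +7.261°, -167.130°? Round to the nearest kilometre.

Δλ = -167.130 − 145.140 = -312.270°; wrapped into (−180°, 180°]: 47.730°.
Δφ = 7.261 − 51.897 = -44.636°.
a = sin²(Δφ/2) + cos φ₁ · cos φ₂ · sin²(Δλ/2) = 0.244405.
c = 2·atan2(√a, √(1−a)) = 1.03423 rad → d = 6371·c ≈ 6589.07 km.

6589 km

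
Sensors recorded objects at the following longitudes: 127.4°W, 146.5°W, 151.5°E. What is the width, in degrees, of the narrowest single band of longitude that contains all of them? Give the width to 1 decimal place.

81.1°

Sort the longitudes: -146.5°, -127.4°, +151.5°.
Eastward gaps between consecutive values (wrapping around): 19.1°, 278.9°, 62.0°.
Largest gap = 278.9° ⇒ minimal covering band is its complement: 360° − 278.9° = 81.1°.
Band runs from +151.5° eastward to -127.4°, crossing the antimeridian.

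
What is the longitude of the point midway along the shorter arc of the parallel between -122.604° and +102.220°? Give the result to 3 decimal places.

Signed shortest Δλ from -122.604° to +102.220° is -135.176°.
Midpoint longitude = -122.604° + (-135.176°)/2 = -122.604° − 67.588° = -190.192°.
Normalise into (−180°, 180°]: +169.808°.
(The naïve average (-122.604 + +102.220)/2 = -10.192° is on the wrong side of the globe.)

+169.808°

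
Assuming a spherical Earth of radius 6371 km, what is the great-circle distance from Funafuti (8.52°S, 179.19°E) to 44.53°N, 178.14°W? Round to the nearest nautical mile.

3188 nmi

Δλ = -178.14 − 179.19 = -357.33°; wrapped into (−180°, 180°]: 2.67°.
Δφ = 44.53 − -8.52 = 53.05°.
a = sin²(Δφ/2) + cos φ₁ · cos φ₂ · sin²(Δλ/2) = 0.199824.
c = 2·atan2(√a, √(1−a)) = 0.92685 rad → d = 6371·c ≈ 5904.99 km ≈ 3188.44 nmi.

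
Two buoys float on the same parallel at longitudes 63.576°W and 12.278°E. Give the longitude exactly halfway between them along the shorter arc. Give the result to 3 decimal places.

Signed shortest Δλ from -63.576° to +12.278° is +75.854°.
Midpoint longitude = -63.576° + (+75.854°)/2 = -63.576° + 37.927° = -25.649°.

25.649°W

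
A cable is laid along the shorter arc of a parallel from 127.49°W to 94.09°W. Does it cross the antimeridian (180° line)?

Signed shortest Δλ = ((-94.09 − -127.49 + 180) mod 360) − 180 = 33.4°.
Going east by 33.4° from -127.49° reaches -94.09° without touching 180°.

No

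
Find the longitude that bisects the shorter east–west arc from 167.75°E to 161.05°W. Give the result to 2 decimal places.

Signed shortest Δλ from +167.75° to -161.05° is +31.20°.
Midpoint longitude = +167.75° + (+31.20°)/2 = +167.75° + 15.60° = +183.35°.
Normalise into (−180°, 180°]: -176.65°.
(The naïve average (+167.75 + -161.05)/2 = 3.35° is on the wrong side of the globe.)

176.65°W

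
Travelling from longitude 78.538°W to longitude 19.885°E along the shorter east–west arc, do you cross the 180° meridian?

No

Signed shortest Δλ = ((19.885 − -78.538 + 180) mod 360) − 180 = 98.423°.
Going east by 98.423° from -78.538° reaches +19.885° without touching 180°.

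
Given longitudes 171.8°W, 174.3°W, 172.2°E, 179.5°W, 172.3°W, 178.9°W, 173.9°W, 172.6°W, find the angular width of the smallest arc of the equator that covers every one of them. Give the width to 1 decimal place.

Sort the longitudes: -179.5°, -178.9°, -174.3°, -173.9°, -172.6°, -172.3°, -171.8°, +172.2°.
Eastward gaps between consecutive values (wrapping around): 0.6°, 4.6°, 0.4°, 1.3°, 0.3°, 0.5°, 344.0°, 8.3°.
Largest gap = 344.0° ⇒ minimal covering band is its complement: 360° − 344.0° = 16.0°.
Band runs from +172.2° eastward to -171.8°, crossing the antimeridian.

16.0°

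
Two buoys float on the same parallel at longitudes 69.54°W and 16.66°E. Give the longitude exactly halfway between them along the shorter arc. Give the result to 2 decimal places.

Signed shortest Δλ from -69.54° to +16.66° is +86.20°.
Midpoint longitude = -69.54° + (+86.20°)/2 = -69.54° + 43.10° = -26.44°.

26.44°W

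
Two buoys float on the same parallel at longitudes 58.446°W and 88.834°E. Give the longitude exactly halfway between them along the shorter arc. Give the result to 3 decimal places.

15.194°E

Signed shortest Δλ from -58.446° to +88.834° is +147.280°.
Midpoint longitude = -58.446° + (+147.280°)/2 = -58.446° + 73.640° = +15.194°.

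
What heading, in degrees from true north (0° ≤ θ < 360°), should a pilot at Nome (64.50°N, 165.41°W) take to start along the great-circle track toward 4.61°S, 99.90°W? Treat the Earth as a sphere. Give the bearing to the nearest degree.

114°

Δλ = -99.90 − -165.41 = 65.51°.
θ = atan2( sin Δλ · cos φ₂ , cos φ₁ · sin φ₂ − sin φ₁ · cos φ₂ · cos Δλ )
  = atan2(0.90709, -0.40754) = 114.194° → normalised to [0°, 360°): 114.194°.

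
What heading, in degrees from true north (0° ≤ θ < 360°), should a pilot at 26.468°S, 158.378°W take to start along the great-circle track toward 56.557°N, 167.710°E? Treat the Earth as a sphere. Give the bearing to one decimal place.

Δλ = 167.710 − -158.378 = 326.088°; wrapped into (−180°, 180°]: -33.912°.
θ = atan2( sin Δλ · cos φ₂ , cos φ₁ · sin φ₂ − sin φ₁ · cos φ₂ · cos Δλ )
  = atan2(-0.30747, 0.95082) = -17.920° → normalised to [0°, 360°): 342.080°.

342.1°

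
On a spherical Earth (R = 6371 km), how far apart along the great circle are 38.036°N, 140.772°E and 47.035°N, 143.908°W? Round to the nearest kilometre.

Δλ = -143.908 − 140.772 = -284.680°; wrapped into (−180°, 180°]: 75.320°.
Δφ = 47.035 − 38.036 = 8.999°.
a = sin²(Δφ/2) + cos φ₁ · cos φ₂ · sin²(Δλ/2) = 0.206539.
c = 2·atan2(√a, √(1−a)) = 0.94354 rad → d = 6371·c ≈ 6011.32 km.

6011 km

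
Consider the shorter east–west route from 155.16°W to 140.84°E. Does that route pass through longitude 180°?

Naïve |140.84 − -155.16| = 296.0° > 180°, so the shorter arc goes the other way round — across 180°.
Signed shortest Δλ = ((140.84 − -155.16 + 180) mod 360) − 180 = -64.0°.
Going west by 64.0° from -155.16° passes through 180° before reaching +140.84°.

Yes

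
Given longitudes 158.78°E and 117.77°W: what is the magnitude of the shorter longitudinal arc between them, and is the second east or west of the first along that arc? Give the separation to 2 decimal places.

83.45° east

Raw difference: -117.77 − 158.78 = -276.55°.
Normalise into (−180°, 180°]: -276.55° + 360° = 83.45°.
Positive ⇒ the second point lies to the east; separation 83.45°.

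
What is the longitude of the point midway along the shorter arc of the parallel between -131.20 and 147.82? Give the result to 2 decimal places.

-171.69°

Signed shortest Δλ from -131.20° to +147.82° is -80.98°.
Midpoint longitude = -131.20° + (-80.98°)/2 = -131.20° − 40.49° = -171.69°.
(The naïve average (-131.20 + +147.82)/2 = 8.31° is on the wrong side of the globe.)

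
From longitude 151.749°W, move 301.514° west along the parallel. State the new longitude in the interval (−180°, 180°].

93.263°W

Start at -151.749°; shift −301.514° → -453.263°.
-453.263° lies outside (−180°, 180°]; add 360° → -93.263°.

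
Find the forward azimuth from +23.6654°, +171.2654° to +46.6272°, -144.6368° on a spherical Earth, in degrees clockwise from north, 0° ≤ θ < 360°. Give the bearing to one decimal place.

Δλ = -144.6368 − 171.2654 = -315.9022°; wrapped into (−180°, 180°]: 44.0978°.
θ = atan2( sin Δλ · cos φ₂ , cos φ₁ · sin φ₂ − sin φ₁ · cos φ₂ · cos Δλ )
  = atan2(0.47789, 0.46781) = 45.611° → normalised to [0°, 360°): 45.611°.

45.6°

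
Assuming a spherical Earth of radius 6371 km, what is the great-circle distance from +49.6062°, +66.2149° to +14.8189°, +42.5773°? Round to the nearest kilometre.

4421 km

Δλ = 42.5773 − 66.2149 = -23.6376°.
Δφ = 14.8189 − 49.6062 = -34.7873°.
a = sin²(Δφ/2) + cos φ₁ · cos φ₂ · sin²(Δλ/2) = 0.115643.
c = 2·atan2(√a, √(1−a)) = 0.69397 rad → d = 6371·c ≈ 4421.28 km.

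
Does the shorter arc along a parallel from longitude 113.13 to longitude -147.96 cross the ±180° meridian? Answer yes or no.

Yes

Naïve |-147.96 − 113.13| = 261.09° > 180°, so the shorter arc goes the other way round — across 180°.
Signed shortest Δλ = ((-147.96 − 113.13 + 180) mod 360) − 180 = 98.91°.
Going east by 98.91° from +113.13° passes through 180° before reaching -147.96°.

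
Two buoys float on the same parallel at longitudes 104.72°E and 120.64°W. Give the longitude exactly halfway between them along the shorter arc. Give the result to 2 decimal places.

172.04°E

Signed shortest Δλ from +104.72° to -120.64° is +134.64°.
Midpoint longitude = +104.72° + (+134.64°)/2 = +104.72° + 67.32° = +172.04°.
(The naïve average (+104.72 + -120.64)/2 = -7.96° is on the wrong side of the globe.)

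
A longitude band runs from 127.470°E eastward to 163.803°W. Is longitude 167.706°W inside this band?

Band width going east from +127.470° to -163.803°: ((-163.803 − 127.470) mod 360) = 68.727°.
Offset of -167.706° east of the west edge: ((-167.706 − 127.470) mod 360) = 64.824°.
64.824° ≤ 68.727° ⇒ inside.

Yes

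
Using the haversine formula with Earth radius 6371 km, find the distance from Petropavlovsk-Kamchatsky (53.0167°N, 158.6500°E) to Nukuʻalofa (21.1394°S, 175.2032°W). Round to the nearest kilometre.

Δλ = -175.2032 − 158.6500 = -333.8532°; wrapped into (−180°, 180°]: 26.1468°.
Δφ = -21.1394 − 53.0167 = -74.1561°.
a = sin²(Δφ/2) + cos φ₁ · cos φ₂ · sin²(Δλ/2) = 0.392201.
c = 2·atan2(√a, √(1−a)) = 1.35349 rad → d = 6371·c ≈ 8623.09 km.

8623 km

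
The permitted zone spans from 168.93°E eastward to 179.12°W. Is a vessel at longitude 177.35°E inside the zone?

Band width going east from +168.93° to -179.12°: ((-179.12 − 168.93) mod 360) = 11.95°.
Offset of +177.35° east of the west edge: ((177.35 − 168.93) mod 360) = 8.42°.
8.42° ≤ 11.95° ⇒ inside.

Yes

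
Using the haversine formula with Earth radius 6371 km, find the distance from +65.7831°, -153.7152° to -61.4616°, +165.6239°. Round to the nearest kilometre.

14537 km

Δλ = 165.6239 − -153.7152 = 319.3391°; wrapped into (−180°, 180°]: -40.6609°.
Δφ = -61.4616 − 65.7831 = -127.2447°.
a = sin²(Δφ/2) + cos φ₁ · cos φ₂ · sin²(Δλ/2) = 0.826266.
c = 2·atan2(√a, √(1−a)) = 2.28172 rad → d = 6371·c ≈ 14536.81 km.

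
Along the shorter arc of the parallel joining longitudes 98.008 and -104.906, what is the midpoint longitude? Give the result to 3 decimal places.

+176.551°

Signed shortest Δλ from +98.008° to -104.906° is +157.086°.
Midpoint longitude = +98.008° + (+157.086°)/2 = +98.008° + 78.543° = +176.551°.
(The naïve average (+98.008 + -104.906)/2 = -3.449° is on the wrong side of the globe.)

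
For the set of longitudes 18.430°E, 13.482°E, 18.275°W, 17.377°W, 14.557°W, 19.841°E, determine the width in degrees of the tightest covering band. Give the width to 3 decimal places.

Sort the longitudes: -18.275°, -17.377°, -14.557°, +13.482°, +18.430°, +19.841°.
Eastward gaps between consecutive values (wrapping around): 0.898°, 2.820°, 28.039°, 4.948°, 1.411°, 321.884°.
Largest gap = 321.884° ⇒ minimal covering band is its complement: 360° − 321.884° = 38.116°.
Band runs from -18.275° eastward to +19.841°.

38.116°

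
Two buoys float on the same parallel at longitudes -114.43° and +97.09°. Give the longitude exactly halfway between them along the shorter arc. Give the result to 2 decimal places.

+171.33°

Signed shortest Δλ from -114.43° to +97.09° is -148.48°.
Midpoint longitude = -114.43° + (-148.48°)/2 = -114.43° − 74.24° = -188.67°.
Normalise into (−180°, 180°]: +171.33°.
(The naïve average (-114.43 + +97.09)/2 = -8.67° is on the wrong side of the globe.)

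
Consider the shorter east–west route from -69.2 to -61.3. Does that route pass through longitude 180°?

No

Signed shortest Δλ = ((-61.3 − -69.2 + 180) mod 360) − 180 = 7.9°.
Going east by 7.9° from -69.2° reaches -61.3° without touching 180°.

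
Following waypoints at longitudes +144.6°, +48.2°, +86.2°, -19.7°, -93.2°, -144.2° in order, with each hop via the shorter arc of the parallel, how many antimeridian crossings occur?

0

Leg 1: +144.6° → +48.2°, shortest Δλ = -96.4° (west) — does not cross 180°.
Leg 2: +48.2° → +86.2°, shortest Δλ = 38.0° (east) — does not cross 180°.
Leg 3: +86.2° → -19.7°, shortest Δλ = -105.9° (west) — does not cross 180°.
Leg 4: -19.7° → -93.2°, shortest Δλ = -73.5° (west) — does not cross 180°.
Leg 5: -93.2° → -144.2°, shortest Δλ = -51.0° (west) — does not cross 180°.
Total crossings: 0.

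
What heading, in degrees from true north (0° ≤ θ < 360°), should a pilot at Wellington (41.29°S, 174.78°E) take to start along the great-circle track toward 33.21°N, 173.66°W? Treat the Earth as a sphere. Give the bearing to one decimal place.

10.0°

Δλ = -173.66 − 174.78 = -348.44°; wrapped into (−180°, 180°]: 11.56°.
θ = atan2( sin Δλ · cos φ₂ , cos φ₁ · sin φ₂ − sin φ₁ · cos φ₂ · cos Δλ )
  = atan2(0.16766, 0.95243) = 9.984° → normalised to [0°, 360°): 9.984°.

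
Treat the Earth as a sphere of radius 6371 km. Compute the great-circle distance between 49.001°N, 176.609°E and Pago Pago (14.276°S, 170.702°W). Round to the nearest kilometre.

7146 km

Δλ = -170.702 − 176.609 = -347.311°; wrapped into (−180°, 180°]: 12.689°.
Δφ = -14.276 − 49.001 = -63.277°.
a = sin²(Δφ/2) + cos φ₁ · cos φ₂ · sin²(Δλ/2) = 0.282925.
c = 2·atan2(√a, √(1−a)) = 1.12170 rad → d = 6371·c ≈ 7146.37 km.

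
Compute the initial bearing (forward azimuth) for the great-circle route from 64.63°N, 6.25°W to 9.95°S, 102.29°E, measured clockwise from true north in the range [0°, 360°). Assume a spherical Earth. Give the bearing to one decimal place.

77.4°

Δλ = 102.29 − -6.25 = 108.54°.
θ = atan2( sin Δλ · cos φ₂ , cos φ₁ · sin φ₂ − sin φ₁ · cos φ₂ · cos Δλ )
  = atan2(0.93384, 0.20895) = 77.388° → normalised to [0°, 360°): 77.388°.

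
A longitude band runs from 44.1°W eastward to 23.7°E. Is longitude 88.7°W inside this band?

Band width going east from -44.1° to +23.7°: ((23.7 − -44.1) mod 360) = 67.8°.
Offset of -88.7° east of the west edge: ((-88.7 − -44.1) mod 360) = 315.4°.
315.4° > 67.8° ⇒ outside.

No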